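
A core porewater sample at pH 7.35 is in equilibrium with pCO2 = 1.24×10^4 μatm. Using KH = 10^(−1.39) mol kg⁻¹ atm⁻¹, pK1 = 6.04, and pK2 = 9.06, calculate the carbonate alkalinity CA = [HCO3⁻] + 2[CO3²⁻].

CA = 10.7 mmol/kg

[CO2*] = KH · pCO2 = 10^(−1.39) × 1.24×10^4×10^-6 = 5.052×10^-4 mol/kg
α₀ = 1/(1 + K1/[H⁺] + K1K2/[H⁺]²) = 1/(1 + 10^+1.31 + 10^-0.40) = 0.04584
DIC = [CO2*]/α₀ = 5.052×10^-4 / 0.04584 = 11.02 mmol/kg
CA = (α₁ + 2α₂)·DIC = (0.9359 + 2×0.01825) × 11.02 = 10.7 mmol/kg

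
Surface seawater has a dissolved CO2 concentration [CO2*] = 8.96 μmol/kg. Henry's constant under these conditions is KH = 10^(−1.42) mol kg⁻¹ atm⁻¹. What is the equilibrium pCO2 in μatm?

pCO2 = 236 μatm

KH = 10^(−1.42) = 3.802×10^-2 mol kg⁻¹ atm⁻¹
pCO2 = [CO2*]/KH = 8.96×10^-6 / 3.802×10^-2 = 2.36×10^-4 atm = 236 μatm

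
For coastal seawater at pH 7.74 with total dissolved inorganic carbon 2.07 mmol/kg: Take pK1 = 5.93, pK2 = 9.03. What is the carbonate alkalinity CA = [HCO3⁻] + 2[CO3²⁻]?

CA = [HCO3⁻] + 2[CO3²⁻] = (α₁ + 2α₂)·DIC
At pH 7.74: [H⁺]/K1 = 10^-1.81 = 0.015488, K2/[H⁺] = 10^-1.29 = 0.051286
α₁ = 1/(1 + 0.015488 + 0.051286) = 1/1.0668 = 0.9374; α₂ = α₁·K2/[H⁺] = 0.04808
α₁ + 2α₂ = 1.0336
CA = 1.0336 × 2.07 = 2.14 mmol/kg

CA = 2.14 mmol/kg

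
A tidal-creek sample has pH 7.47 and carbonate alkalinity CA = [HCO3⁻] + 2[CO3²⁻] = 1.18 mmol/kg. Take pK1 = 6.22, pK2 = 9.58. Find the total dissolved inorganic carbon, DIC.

DIC = 1.24 mmol/kg

CA = [HCO3⁻] + 2[CO3²⁻] = (α₁ + 2α₂)·DIC
At pH 7.47: [H⁺]/K1 = 10^-1.25 = 0.056234, K2/[H⁺] = 10^-2.11 = 0.0077625
α₁ = 1/(1 + 0.056234 + 0.0077625) = 1/1.0640 = 0.9399; α₂ = α₁·K2/[H⁺] = 0.007296
α₁ + 2α₂ = 0.9544
DIC = CA / (α₁ + 2α₂) = 1.18 / 0.9544 = 1.24 mmol/kg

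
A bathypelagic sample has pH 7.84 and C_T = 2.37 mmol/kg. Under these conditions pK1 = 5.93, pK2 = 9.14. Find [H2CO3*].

α₀ = 1 / (1 + K1/[H⁺] + K1K2/[H⁺]²) = 1 / (1 + 10^+1.91 + 10^+0.61)
   = 1 / (1 + 81.283 + 4.0738) = 1/86.357 = 0.01158
[CO2*] = α₀ × DIC = 0.01158 × 2.37 = 0.0274 mmol/kg

[CO2*] = 0.0274 mmol/kg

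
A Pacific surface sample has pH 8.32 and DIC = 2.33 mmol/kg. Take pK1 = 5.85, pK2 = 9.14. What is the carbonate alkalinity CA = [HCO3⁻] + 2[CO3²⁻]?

CA = 2.63 mmol/kg

CA = [HCO3⁻] + 2[CO3²⁻] = (α₁ + 2α₂)·DIC
At pH 8.32: [H⁺]/K1 = 10^-2.47 = 0.0033884, K2/[H⁺] = 10^-0.82 = 0.15136
α₁ = 1/(1 + 0.0033884 + 0.15136) = 1/1.1547 = 0.8660; α₂ = α₁·K2/[H⁺] = 0.1311
α₁ + 2α₂ = 1.1281
CA = 1.1281 × 2.33 = 2.63 mmol/kg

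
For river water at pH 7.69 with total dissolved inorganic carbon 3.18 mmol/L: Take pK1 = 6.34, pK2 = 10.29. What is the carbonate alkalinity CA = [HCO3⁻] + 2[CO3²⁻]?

CA = 3.05 mmol/L

CA = [HCO3⁻] + 2[CO3²⁻] = (α₁ + 2α₂)·DIC
At pH 7.69: [H⁺]/K1 = 10^-1.35 = 0.044668, K2/[H⁺] = 10^-2.60 = 0.0025119
α₁ = 1/(1 + 0.044668 + 0.0025119) = 1/1.0472 = 0.9549; α₂ = α₁·K2/[H⁺] = 0.002399
α₁ + 2α₂ = 0.9597
CA = 0.9597 × 3.18 = 3.05 mmol/L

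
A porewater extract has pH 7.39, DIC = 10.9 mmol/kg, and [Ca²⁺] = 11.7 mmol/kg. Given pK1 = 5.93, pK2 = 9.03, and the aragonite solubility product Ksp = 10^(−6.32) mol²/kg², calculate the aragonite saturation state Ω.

α₂ = 1 / (1 + [H⁺]/K2 + [H⁺]²/(K1K2)) = 1 / (1 + 10^+1.64 + 10^+0.18)
   = 1 / (1 + 43.652 + 1.5136) = 1/46.165 = 0.02166
[CO3²⁻] = α₂ × DIC = 0.02166 × 10.9 = 0.2361 mmol/kg
Ksp = 10^(−6.32) = 4.786×10^-7
Ω = [Ca²⁺][CO3²⁻]/Ksp = (11.7×10^-3)(2.361×10^-4) / 4.786×10^-7 = 5.77

Ω = 5.77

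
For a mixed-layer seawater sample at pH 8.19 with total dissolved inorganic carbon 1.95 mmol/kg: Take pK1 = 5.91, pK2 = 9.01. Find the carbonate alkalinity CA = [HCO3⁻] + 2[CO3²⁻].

CA = [HCO3⁻] + 2[CO3²⁻] = (α₁ + 2α₂)·DIC
At pH 8.19: [H⁺]/K1 = 10^-2.28 = 0.0052481, K2/[H⁺] = 10^-0.82 = 0.15136
α₁ = 1/(1 + 0.0052481 + 0.15136) = 1/1.1566 = 0.8646; α₂ = α₁·K2/[H⁺] = 0.1309
α₁ + 2α₂ = 1.1263
CA = 1.1263 × 1.95 = 2.20 mmol/kg

CA = 2.20 mmol/kg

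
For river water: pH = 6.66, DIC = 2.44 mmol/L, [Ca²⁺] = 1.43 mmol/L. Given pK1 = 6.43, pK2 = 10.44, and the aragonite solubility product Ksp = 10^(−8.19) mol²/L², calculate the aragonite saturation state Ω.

α₂ = 1 / (1 + [H⁺]/K2 + [H⁺]²/(K1K2)) = 1 / (1 + 10^+3.78 + 10^+3.55)
   = 1 / (1 + 6025.6 + 3548.1) = 1/9574.7 = 0.0001044
[CO3²⁻] = α₂ × DIC = 0.0001044 × 2.44 = 0.0002548 mmol/L = 0.2548 μmol/L
Ksp = 10^(−8.19) = 6.457×10^-9
Ω = [Ca²⁺][CO3²⁻]/Ksp = (1.43×10^-3)(2.548×10^-7) / 6.457×10^-9 = 0.0564

Ω = 0.0564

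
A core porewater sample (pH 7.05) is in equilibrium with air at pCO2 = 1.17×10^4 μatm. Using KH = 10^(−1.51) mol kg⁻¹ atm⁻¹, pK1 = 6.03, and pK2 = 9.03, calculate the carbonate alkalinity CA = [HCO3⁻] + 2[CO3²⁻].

[CO2*] = KH · pCO2 = 10^(−1.51) × 1.17×10^4×10^-6 = 3.616×10^-4 mol/kg
α₀ = 1/(1 + K1/[H⁺] + K1K2/[H⁺]²) = 1/(1 + 10^+1.02 + 10^-0.96) = 0.08635
DIC = [CO2*]/α₀ = 3.616×10^-4 / 0.08635 = 4.187 mmol/kg
CA = (α₁ + 2α₂)·DIC = (0.9042 + 2×0.009468) × 4.187 = 3.87 mmol/kg

CA = 3.87 mmol/kg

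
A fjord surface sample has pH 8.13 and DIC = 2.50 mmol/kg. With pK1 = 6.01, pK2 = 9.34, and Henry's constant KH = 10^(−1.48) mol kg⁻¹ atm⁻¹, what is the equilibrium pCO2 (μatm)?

α₀ = 1 / (1 + K1/[H⁺] + K1K2/[H⁺]²) = 1 / (1 + 10^+2.12 + 10^+0.91)
   = 1 / (1 + 131.83 + 8.1283) = 1/140.95 = 0.007095
[CO2*] = α₀ × DIC = 0.007095 × 2.50 = 0.01774 mmol/kg = 17.74 μmol/kg
pCO2 = [CO2*]/KH = 1.774×10^-5 / 3.311×10^-2 = 536 μatm

pCO2 = 536 μatm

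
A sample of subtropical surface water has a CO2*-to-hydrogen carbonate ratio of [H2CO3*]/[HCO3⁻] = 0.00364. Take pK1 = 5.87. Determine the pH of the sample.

From K1 = [H⁺][HCO3⁻]/[H2CO3*]:  pH = pK1 − log₁₀([H2CO3*]/[HCO3⁻])
log₁₀(0.00364) = -2.439
pH = 5.87 − (-2.439) = 8.31

pH = 8.31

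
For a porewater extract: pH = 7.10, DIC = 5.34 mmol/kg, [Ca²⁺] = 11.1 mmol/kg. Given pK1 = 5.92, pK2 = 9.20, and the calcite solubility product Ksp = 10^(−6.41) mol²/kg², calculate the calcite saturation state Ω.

Ω = 1.13

α₂ = 1 / (1 + [H⁺]/K2 + [H⁺]²/(K1K2)) = 1 / (1 + 10^+2.10 + 10^+0.92)
   = 1 / (1 + 125.89 + 8.3176) = 1/135.21 = 0.007396
[CO3²⁻] = α₂ × DIC = 0.007396 × 5.34 = 0.03949 mmol/kg
Ksp = 10^(−6.41) = 3.890×10^-7
Ω = [Ca²⁺][CO3²⁻]/Ksp = (11.1×10^-3)(3.949×10^-5) / 3.890×10^-7 = 1.13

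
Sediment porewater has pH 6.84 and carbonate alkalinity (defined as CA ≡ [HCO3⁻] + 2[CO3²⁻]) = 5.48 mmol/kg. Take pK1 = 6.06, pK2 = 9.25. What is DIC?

CA = [HCO3⁻] + 2[CO3²⁻] = (α₁ + 2α₂)·DIC
At pH 6.84: [H⁺]/K1 = 10^-0.78 = 0.16596, K2/[H⁺] = 10^-2.41 = 0.0038905
α₁ = 1/(1 + 0.16596 + 0.0038905) = 1/1.1698 = 0.8548; α₂ = α₁·K2/[H⁺] = 0.003326
α₁ + 2α₂ = 0.8615
DIC = CA / (α₁ + 2α₂) = 5.48 / 0.8615 = 6.36 mmol/kg

DIC = 6.36 mmol/kg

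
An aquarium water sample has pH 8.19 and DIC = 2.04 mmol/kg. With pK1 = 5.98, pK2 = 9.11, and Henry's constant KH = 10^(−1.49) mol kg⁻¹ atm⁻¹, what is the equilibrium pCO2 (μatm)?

α₀ = 1 / (1 + K1/[H⁺] + K1K2/[H⁺]²) = 1 / (1 + 10^+2.21 + 10^+1.29)
   = 1 / (1 + 162.18 + 19.498) = 1/182.68 = 0.005474
[CO2*] = α₀ × DIC = 0.005474 × 2.04 = 0.01117 mmol/kg = 11.17 μmol/kg
pCO2 = [CO2*]/KH = 1.117×10^-5 / 3.236×10^-2 = 345 μatm

pCO2 = 345 μatm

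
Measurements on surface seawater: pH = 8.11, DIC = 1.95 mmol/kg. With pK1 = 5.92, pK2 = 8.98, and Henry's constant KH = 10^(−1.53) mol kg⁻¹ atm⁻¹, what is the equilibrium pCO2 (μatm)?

α₀ = 1 / (1 + K1/[H⁺] + K1K2/[H⁺]²) = 1 / (1 + 10^+2.19 + 10^+1.32)
   = 1 / (1 + 154.88 + 20.893) = 1/176.77 = 0.005657
[CO2*] = α₀ × DIC = 0.005657 × 1.95 = 0.01103 mmol/kg = 11.03 μmol/kg
pCO2 = [CO2*]/KH = 1.103×10^-5 / 2.951×10^-2 = 374 μatm

pCO2 = 374 μatm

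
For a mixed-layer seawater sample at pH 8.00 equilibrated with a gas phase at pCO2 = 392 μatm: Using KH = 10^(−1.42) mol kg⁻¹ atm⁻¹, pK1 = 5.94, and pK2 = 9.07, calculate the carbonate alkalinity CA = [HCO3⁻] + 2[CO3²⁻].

CA = 2.00 mmol/kg

[CO2*] = KH · pCO2 = 10^(−1.42) × 392×10^-6 = 1.490×10^-5 mol/kg
α₀ = 1/(1 + K1/[H⁺] + K1K2/[H⁺]²) = 1/(1 + 10^+2.06 + 10^+0.99) = 0.007963
DIC = [CO2*]/α₀ = 1.490×10^-5 / 0.007963 = 1.872 mmol/kg
CA = (α₁ + 2α₂)·DIC = (0.9142 + 2×0.07781) × 1.872 = 2.00 mmol/kg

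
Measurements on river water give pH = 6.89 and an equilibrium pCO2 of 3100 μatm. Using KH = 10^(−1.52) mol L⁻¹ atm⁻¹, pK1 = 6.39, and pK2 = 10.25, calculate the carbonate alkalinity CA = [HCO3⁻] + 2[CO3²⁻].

[CO2*] = KH · pCO2 = 10^(−1.52) × 3100×10^-6 = 9.362×10^-5 mol/L
α₀ = 1/(1 + K1/[H⁺] + K1K2/[H⁺]²) = 1/(1 + 10^+0.50 + 10^-2.86) = 0.2402
DIC = [CO2*]/α₀ = 9.362×10^-5 / 0.2402 = 0.3898 mmol/L
CA = (α₁ + 2α₂)·DIC = (0.7595 + 2×0.0003315) × 0.3898 = 0.296 mmol/L

CA = 0.296 mmol/L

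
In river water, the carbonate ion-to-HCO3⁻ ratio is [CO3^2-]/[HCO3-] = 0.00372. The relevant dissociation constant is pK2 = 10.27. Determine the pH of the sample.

From K2 = [H⁺][CO3^2-]/[HCO3-]:  pH = pK2 + log₁₀([CO3^2-]/[HCO3-])
log₁₀(0.00372) = -2.429
pH = 10.27 + (-2.429) = 7.84

pH = 7.84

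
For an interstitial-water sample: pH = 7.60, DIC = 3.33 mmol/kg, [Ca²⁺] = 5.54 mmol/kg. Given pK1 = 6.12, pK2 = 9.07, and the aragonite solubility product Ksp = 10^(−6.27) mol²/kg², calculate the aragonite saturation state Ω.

α₂ = 1 / (1 + [H⁺]/K2 + [H⁺]²/(K1K2)) = 1 / (1 + 10^+1.47 + 10^-0.01)
   = 1 / (1 + 29.512 + 0.97724) = 1/31.489 = 0.03176
[CO3²⁻] = α₂ × DIC = 0.03176 × 3.33 = 0.1058 mmol/kg
Ksp = 10^(−6.27) = 5.370×10^-7
Ω = [Ca²⁺][CO3²⁻]/Ksp = (5.54×10^-3)(1.058×10^-4) / 5.370×10^-7 = 1.09

Ω = 1.09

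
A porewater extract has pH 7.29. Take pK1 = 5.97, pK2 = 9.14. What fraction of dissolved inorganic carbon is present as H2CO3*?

α₀ = 1 / (1 + K1/[H⁺] + K1K2/[H⁺]²) = 1 / (1 + 10^+1.32 + 10^-0.53)
   = 1 / (1 + 20.893 + 0.29512) = 1/22.188 = 0.04507

α₀ = 0.0451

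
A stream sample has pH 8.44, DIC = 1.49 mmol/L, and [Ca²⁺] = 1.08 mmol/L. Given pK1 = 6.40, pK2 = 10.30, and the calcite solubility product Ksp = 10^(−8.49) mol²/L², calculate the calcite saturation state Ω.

Ω = 6.71

α₂ = 1 / (1 + [H⁺]/K2 + [H⁺]²/(K1K2)) = 1 / (1 + 10^+1.86 + 10^-0.18)
   = 1 / (1 + 72.444 + 0.66069) = 1/74.104 = 0.01349
[CO3²⁻] = α₂ × DIC = 0.01349 × 1.49 = 0.02011 mmol/L
Ksp = 10^(−8.49) = 3.236×10^-9
Ω = [Ca²⁺][CO3²⁻]/Ksp = (1.08×10^-3)(2.011×10^-5) / 3.236×10^-9 = 6.71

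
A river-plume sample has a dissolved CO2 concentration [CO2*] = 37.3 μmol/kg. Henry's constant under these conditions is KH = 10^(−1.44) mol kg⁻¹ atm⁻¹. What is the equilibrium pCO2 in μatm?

KH = 10^(−1.44) = 3.631×10^-2 mol kg⁻¹ atm⁻¹
pCO2 = [CO2*]/KH = 37.3×10^-6 / 3.631×10^-2 = 1.03×10^-3 atm = 1030 μatm

pCO2 = 1030 μatm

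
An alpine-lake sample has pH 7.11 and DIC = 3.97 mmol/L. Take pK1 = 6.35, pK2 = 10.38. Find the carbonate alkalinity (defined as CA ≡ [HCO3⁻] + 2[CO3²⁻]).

CA = 3.38 mmol/L

CA = [HCO3⁻] + 2[CO3²⁻] = (α₁ + 2α₂)·DIC
At pH 7.11: [H⁺]/K1 = 10^-0.76 = 0.17378, K2/[H⁺] = 10^-3.27 = 0.00053703
α₁ = 1/(1 + 0.17378 + 0.00053703) = 1/1.1743 = 0.8516; α₂ = α₁·K2/[H⁺] = 0.0004573
α₁ + 2α₂ = 0.8525
CA = 0.8525 × 3.97 = 3.38 mmol/L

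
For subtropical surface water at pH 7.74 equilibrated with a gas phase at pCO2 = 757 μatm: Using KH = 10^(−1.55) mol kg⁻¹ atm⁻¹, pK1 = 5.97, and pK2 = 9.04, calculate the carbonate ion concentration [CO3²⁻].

[CO3²⁻] = 0.0630 mmol/kg

[CO2*] = KH · pCO2 = 10^(−1.55) × 757×10^-6 = 2.134×10^-5 mol/kg
α₀ = 1/(1 + K1/[H⁺] + K1K2/[H⁺]²) = 1/(1 + 10^+1.77 + 10^+0.47) = 0.01591
DIC = [CO2*]/α₀ = 2.134×10^-5 / 0.01591 = 1.341 mmol/kg
[CO3²⁻] = α₂·DIC; α₂ = 0.04697, so [CO3²⁻] = 0.04697 × 1.341 = 0.0630 mmol/kg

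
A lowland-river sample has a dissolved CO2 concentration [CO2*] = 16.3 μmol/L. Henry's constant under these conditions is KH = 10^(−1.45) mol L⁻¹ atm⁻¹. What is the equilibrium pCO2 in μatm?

pCO2 = 459 μatm

KH = 10^(−1.45) = 3.548×10^-2 mol L⁻¹ atm⁻¹
pCO2 = [CO2*]/KH = 16.3×10^-6 / 3.548×10^-2 = 4.59×10^-4 atm = 459 μatm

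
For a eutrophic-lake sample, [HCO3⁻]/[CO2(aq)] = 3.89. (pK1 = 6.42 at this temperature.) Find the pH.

From K1 = [H⁺][HCO3⁻]/[CO2(aq)]:  pH = pK1 + log₁₀([HCO3⁻]/[CO2(aq)])
log₁₀(3.89) = +0.590
pH = 6.42 + (+0.590) = 7.01

pH = 7.01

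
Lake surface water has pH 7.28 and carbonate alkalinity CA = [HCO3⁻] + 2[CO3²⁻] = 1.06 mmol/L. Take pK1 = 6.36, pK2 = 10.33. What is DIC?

DIC = 1.19 mmol/L

CA = [HCO3⁻] + 2[CO3²⁻] = (α₁ + 2α₂)·DIC
At pH 7.28: [H⁺]/K1 = 10^-0.92 = 0.12023, K2/[H⁺] = 10^-3.05 = 0.00089125
α₁ = 1/(1 + 0.12023 + 0.00089125) = 1/1.1211 = 0.8920; α₂ = α₁·K2/[H⁺] = 0.0007950
α₁ + 2α₂ = 0.8936
DIC = CA / (α₁ + 2α₂) = 1.06 / 0.8936 = 1.19 mmol/L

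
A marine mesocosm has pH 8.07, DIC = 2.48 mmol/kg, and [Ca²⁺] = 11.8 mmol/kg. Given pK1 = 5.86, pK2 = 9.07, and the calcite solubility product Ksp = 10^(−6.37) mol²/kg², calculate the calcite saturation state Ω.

Ω = 6.20

α₂ = 1 / (1 + [H⁺]/K2 + [H⁺]²/(K1K2)) = 1 / (1 + 10^+1.00 + 10^-1.21)
   = 1 / (1 + 10.000 + 0.061660) = 1/11.062 = 0.09040
[CO3²⁻] = α₂ × DIC = 0.09040 × 2.48 = 0.2242 mmol/kg
Ksp = 10^(−6.37) = 4.266×10^-7
Ω = [Ca²⁺][CO3²⁻]/Ksp = (11.8×10^-3)(2.242×10^-4) / 4.266×10^-7 = 6.20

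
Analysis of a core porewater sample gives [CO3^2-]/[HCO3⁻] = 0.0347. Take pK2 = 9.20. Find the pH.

pH = 7.74

From K2 = [H⁺][CO3^2-]/[HCO3⁻]:  pH = pK2 + log₁₀([CO3^2-]/[HCO3⁻])
log₁₀(0.0347) = -1.460
pH = 9.20 + (-1.460) = 7.74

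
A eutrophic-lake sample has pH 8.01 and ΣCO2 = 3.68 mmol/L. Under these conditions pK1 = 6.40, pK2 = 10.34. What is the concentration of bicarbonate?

[HCO3⁻] = 3.58 mmol/L

α₁ = 1 / (1 + [H⁺]/K1 + K2/[H⁺]) = 1 / (1 + 10^-1.61 + 10^-2.33)
   = 1 / (1 + 0.024547 + 0.0046774) = 1/1.0292 = 0.9716
[HCO3⁻] = α₁ × DIC = 0.9716 × 3.68 = 3.58 mmol/L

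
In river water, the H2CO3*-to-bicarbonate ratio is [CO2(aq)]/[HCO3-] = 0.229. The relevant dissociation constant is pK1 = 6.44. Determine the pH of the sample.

pH = 7.08

From K1 = [H⁺][HCO3-]/[CO2(aq)]:  pH = pK1 − log₁₀([CO2(aq)]/[HCO3-])
log₁₀(0.229) = -0.640
pH = 6.44 − (-0.640) = 7.08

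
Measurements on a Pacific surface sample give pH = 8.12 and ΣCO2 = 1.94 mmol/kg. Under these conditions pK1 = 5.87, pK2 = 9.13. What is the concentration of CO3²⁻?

α₂ = 1 / (1 + [H⁺]/K2 + [H⁺]²/(K1K2)) = 1 / (1 + 10^+1.01 + 10^-1.24)
   = 1 / (1 + 10.233 + 0.057544) = 1/11.290 = 0.08857
[CO3²⁻] = α₂ × DIC = 0.08857 × 1.94 = 0.172 mmol/kg

[CO3²⁻] = 0.172 mmol/kg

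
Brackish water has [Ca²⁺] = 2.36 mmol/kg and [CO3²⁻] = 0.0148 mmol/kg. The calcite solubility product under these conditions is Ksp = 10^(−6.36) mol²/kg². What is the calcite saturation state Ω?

Ω = 0.0800

Ksp = 10^(−6.36) = 4.365×10^-7
Ω = [Ca²⁺][CO3²⁻]/Ksp = (2.36×10^-3)(0.0148×10^-3) / 4.365×10^-7 = 0.0800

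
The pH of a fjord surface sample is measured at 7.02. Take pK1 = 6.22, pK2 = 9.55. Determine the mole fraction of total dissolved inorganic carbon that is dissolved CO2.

α₀ = 0.136

α₀ = 1 / (1 + K1/[H⁺] + K1K2/[H⁺]²) = 1 / (1 + 10^+0.80 + 10^-1.73)
   = 1 / (1 + 6.3096 + 0.018621) = 1/7.3282 = 0.1365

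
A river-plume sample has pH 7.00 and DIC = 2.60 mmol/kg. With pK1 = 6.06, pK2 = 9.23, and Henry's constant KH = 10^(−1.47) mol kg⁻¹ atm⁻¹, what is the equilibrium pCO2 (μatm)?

α₀ = 1 / (1 + K1/[H⁺] + K1K2/[H⁺]²) = 1 / (1 + 10^+0.94 + 10^-1.29)
   = 1 / (1 + 8.7096 + 0.051286) = 1/9.7609 = 0.1024
[CO2*] = α₀ × DIC = 0.1024 × 2.60 = 0.2664 mmol/kg
pCO2 = [CO2*]/KH = 2.664×10^-4 / 3.388×10^-2 = 7860 μatm

pCO2 = 7860 μatm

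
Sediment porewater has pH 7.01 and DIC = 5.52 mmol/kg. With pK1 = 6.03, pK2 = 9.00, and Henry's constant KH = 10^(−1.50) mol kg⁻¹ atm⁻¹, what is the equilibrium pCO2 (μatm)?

pCO2 = 1.64×10^4 μatm

α₀ = 1 / (1 + K1/[H⁺] + K1K2/[H⁺]²) = 1 / (1 + 10^+0.98 + 10^-1.01)
   = 1 / (1 + 9.5499 + 0.097724) = 1/10.648 = 0.09392
[CO2*] = α₀ × DIC = 0.09392 × 5.52 = 0.5184 mmol/kg
pCO2 = [CO2*]/KH = 5.184×10^-4 / 3.162×10^-2 = 1.64×10^4 μatm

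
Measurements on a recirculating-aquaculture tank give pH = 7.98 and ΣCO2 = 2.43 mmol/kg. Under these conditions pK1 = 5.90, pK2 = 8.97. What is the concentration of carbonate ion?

[CO3²⁻] = 0.224 mmol/kg

α₂ = 1 / (1 + [H⁺]/K2 + [H⁺]²/(K1K2)) = 1 / (1 + 10^+0.99 + 10^-1.09)
   = 1 / (1 + 9.7724 + 0.081283) = 1/10.854 = 0.09213
[CO3²⁻] = α₂ × DIC = 0.09213 × 2.43 = 0.224 mmol/kg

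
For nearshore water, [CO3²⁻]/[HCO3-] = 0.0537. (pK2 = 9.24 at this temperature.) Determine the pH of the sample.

pH = 7.97

From K2 = [H⁺][CO3²⁻]/[HCO3-]:  pH = pK2 + log₁₀([CO3²⁻]/[HCO3-])
log₁₀(0.0537) = -1.270
pH = 9.24 + (-1.270) = 7.97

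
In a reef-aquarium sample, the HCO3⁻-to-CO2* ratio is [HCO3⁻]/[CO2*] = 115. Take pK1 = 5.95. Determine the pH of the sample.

From K1 = [H⁺][HCO3⁻]/[CO2*]:  pH = pK1 + log₁₀([HCO3⁻]/[CO2*])
log₁₀(115) = +2.061
pH = 5.95 + (+2.061) = 8.01

pH = 8.01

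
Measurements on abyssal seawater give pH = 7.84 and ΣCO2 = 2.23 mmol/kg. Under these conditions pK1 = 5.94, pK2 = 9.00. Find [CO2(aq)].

α₀ = 1 / (1 + K1/[H⁺] + K1K2/[H⁺]²) = 1 / (1 + 10^+1.90 + 10^+0.74)
   = 1 / (1 + 79.433 + 5.4954) = 1/85.928 = 0.01164
[CO2*] = α₀ × DIC = 0.01164 × 2.23 = 0.0260 mmol/kg

[CO2*] = 0.0260 mmol/kg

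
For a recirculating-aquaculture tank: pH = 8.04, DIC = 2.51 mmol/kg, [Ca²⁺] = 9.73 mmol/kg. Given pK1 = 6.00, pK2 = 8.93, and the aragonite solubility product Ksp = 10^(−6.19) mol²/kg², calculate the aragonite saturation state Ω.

α₂ = 1 / (1 + [H⁺]/K2 + [H⁺]²/(K1K2)) = 1 / (1 + 10^+0.89 + 10^-1.15)
   = 1 / (1 + 7.7625 + 0.070795) = 1/8.8333 = 0.1132
[CO3²⁻] = α₂ × DIC = 0.1132 × 2.51 = 0.2842 mmol/kg
Ksp = 10^(−6.19) = 6.457×10^-7
Ω = [Ca²⁺][CO3²⁻]/Ksp = (9.73×10^-3)(2.842×10^-4) / 6.457×10^-7 = 4.28

Ω = 4.28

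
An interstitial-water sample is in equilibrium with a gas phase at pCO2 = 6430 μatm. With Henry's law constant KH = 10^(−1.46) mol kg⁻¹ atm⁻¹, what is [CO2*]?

[CO2*] = 223 μmol/kg

KH = 10^(−1.46) = 3.467×10^-2 mol kg⁻¹ atm⁻¹
[CO2*] = KH · pCO2 = 3.467×10^-2 × 6430×10^-6 atm = 2.23×10^-4 mol/kg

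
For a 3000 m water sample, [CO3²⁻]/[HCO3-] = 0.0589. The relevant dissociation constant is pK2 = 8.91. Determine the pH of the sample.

From K2 = [H⁺][CO3²⁻]/[HCO3-]:  pH = pK2 + log₁₀([CO3²⁻]/[HCO3-])
log₁₀(0.0589) = -1.230
pH = 8.91 + (-1.230) = 7.68

pH = 7.68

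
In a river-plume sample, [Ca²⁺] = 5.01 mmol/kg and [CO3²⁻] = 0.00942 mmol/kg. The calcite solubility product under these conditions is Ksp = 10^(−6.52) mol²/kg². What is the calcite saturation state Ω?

Ksp = 10^(−6.52) = 3.020×10^-7
Ω = [Ca²⁺][CO3²⁻]/Ksp = (5.01×10^-3)(0.00942×10^-3) / 3.020×10^-7 = 0.156

Ω = 0.156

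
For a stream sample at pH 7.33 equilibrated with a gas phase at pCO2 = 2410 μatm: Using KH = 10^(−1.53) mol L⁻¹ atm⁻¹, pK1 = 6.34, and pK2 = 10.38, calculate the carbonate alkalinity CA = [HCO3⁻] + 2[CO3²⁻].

[CO2*] = KH · pCO2 = 10^(−1.53) × 2410×10^-6 = 7.112×10^-5 mol/L
α₀ = 1/(1 + K1/[H⁺] + K1K2/[H⁺]²) = 1/(1 + 10^+0.99 + 10^-2.06) = 0.09276
DIC = [CO2*]/α₀ = 7.112×10^-5 / 0.09276 = 0.7668 mmol/L
CA = (α₁ + 2α₂)·DIC = (0.9064 + 2×0.0008079) × 0.7668 = 0.696 mmol/L

CA = 0.696 mmol/L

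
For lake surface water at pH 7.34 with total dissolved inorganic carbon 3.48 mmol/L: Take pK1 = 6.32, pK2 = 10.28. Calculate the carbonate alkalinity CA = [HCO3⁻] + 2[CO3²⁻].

CA = [HCO3⁻] + 2[CO3²⁻] = (α₁ + 2α₂)·DIC
At pH 7.34: [H⁺]/K1 = 10^-1.02 = 0.095499, K2/[H⁺] = 10^-2.94 = 0.0011482
α₁ = 1/(1 + 0.095499 + 0.0011482) = 1/1.0966 = 0.9119; α₂ = α₁·K2/[H⁺] = 0.001047
α₁ + 2α₂ = 0.9140
CA = 0.9140 × 3.48 = 3.18 mmol/L

CA = 3.18 mmol/L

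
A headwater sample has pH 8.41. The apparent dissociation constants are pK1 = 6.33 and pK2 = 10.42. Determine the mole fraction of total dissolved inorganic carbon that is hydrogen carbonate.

α₁ = 0.982

α₁ = 1 / (1 + [H⁺]/K1 + K2/[H⁺]) = 1 / (1 + 10^-2.08 + 10^-2.01)
   = 1 / (1 + 0.0083176 + 0.0097724) = 1/1.0181 = 0.9822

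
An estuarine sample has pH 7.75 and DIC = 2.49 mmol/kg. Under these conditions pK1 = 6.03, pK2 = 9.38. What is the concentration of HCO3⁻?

α₁ = 1 / (1 + [H⁺]/K1 + K2/[H⁺]) = 1 / (1 + 10^-1.72 + 10^-1.63)
   = 1 / (1 + 0.019055 + 0.023442) = 1/1.0425 = 0.9592
[HCO3⁻] = α₁ × DIC = 0.9592 × 2.49 = 2.39 mmol/kg

[HCO3⁻] = 2.39 mmol/kg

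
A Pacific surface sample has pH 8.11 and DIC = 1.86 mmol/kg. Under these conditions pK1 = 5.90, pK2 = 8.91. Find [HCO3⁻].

α₁ = 1 / (1 + [H⁺]/K1 + K2/[H⁺]) = 1 / (1 + 10^-2.21 + 10^-0.80)
   = 1 / (1 + 0.0061660 + 0.15849) = 1/1.1647 = 0.8586
[HCO3⁻] = α₁ × DIC = 0.8586 × 1.86 = 1.60 mmol/kg

[HCO3⁻] = 1.60 mmol/kg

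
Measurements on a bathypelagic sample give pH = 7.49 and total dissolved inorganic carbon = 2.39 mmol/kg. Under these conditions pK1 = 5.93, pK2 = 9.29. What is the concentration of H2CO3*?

[CO2*] = 0.0631 mmol/kg

α₀ = 1 / (1 + K1/[H⁺] + K1K2/[H⁺]²) = 1 / (1 + 10^+1.56 + 10^-0.24)
   = 1 / (1 + 36.308 + 0.57544) = 1/37.883 = 0.02640
[CO2*] = α₀ × DIC = 0.02640 × 2.39 = 0.0631 mmol/kg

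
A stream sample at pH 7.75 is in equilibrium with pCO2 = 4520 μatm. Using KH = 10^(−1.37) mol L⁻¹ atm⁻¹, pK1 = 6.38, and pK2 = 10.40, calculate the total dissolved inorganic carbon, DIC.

DIC = 4.72 mmol/L

[CO2*] = KH · pCO2 = 10^(−1.37) × 4520×10^-6 = 1.928×10^-4 mol/L
α₀ = 1/(1 + K1/[H⁺] + K1K2/[H⁺]²) = 1/(1 + 10^+1.37 + 10^-1.28) = 0.04083
DIC = [CO2*]/α₀ = 1.928×10^-4 / 0.04083 = 4.72 mmol/L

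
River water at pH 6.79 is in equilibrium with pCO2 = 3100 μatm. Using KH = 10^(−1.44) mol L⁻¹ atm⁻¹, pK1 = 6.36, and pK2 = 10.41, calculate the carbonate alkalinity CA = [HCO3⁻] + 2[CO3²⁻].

[CO2*] = KH · pCO2 = 10^(−1.44) × 3100×10^-6 = 1.126×10^-4 mol/L
α₀ = 1/(1 + K1/[H⁺] + K1K2/[H⁺]²) = 1/(1 + 10^+0.43 + 10^-3.19) = 0.2708
DIC = [CO2*]/α₀ = 1.126×10^-4 / 0.2708 = 0.4156 mmol/L
CA = (α₁ + 2α₂)·DIC = (0.7290 + 2×0.0001749) × 0.4156 = 0.303 mmol/L

CA = 0.303 mmol/L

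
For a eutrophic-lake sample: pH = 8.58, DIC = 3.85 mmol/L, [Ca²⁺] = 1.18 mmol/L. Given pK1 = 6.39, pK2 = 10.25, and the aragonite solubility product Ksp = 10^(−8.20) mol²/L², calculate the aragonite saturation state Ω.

Ω = 15.0

α₂ = 1 / (1 + [H⁺]/K2 + [H⁺]²/(K1K2)) = 1 / (1 + 10^+1.67 + 10^-0.52)
   = 1 / (1 + 46.774 + 0.30200) = 1/48.076 = 0.02080
[CO3²⁻] = α₂ × DIC = 0.02080 × 3.85 = 0.08008 mmol/L
Ksp = 10^(−8.20) = 6.310×10^-9
Ω = [Ca²⁺][CO3²⁻]/Ksp = (1.18×10^-3)(8.008×10^-5) / 6.310×10^-9 = 15.0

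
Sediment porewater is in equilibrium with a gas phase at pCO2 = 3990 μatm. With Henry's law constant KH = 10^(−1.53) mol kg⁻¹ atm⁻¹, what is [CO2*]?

KH = 10^(−1.53) = 2.951×10^-2 mol kg⁻¹ atm⁻¹
[CO2*] = KH · pCO2 = 2.951×10^-2 × 3990×10^-6 atm = 1.18×10^-4 mol/kg

[CO2*] = 118 μmol/kg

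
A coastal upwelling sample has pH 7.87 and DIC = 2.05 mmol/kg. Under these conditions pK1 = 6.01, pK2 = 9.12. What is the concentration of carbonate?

α₂ = 1 / (1 + [H⁺]/K2 + [H⁺]²/(K1K2)) = 1 / (1 + 10^+1.25 + 10^-0.61)
   = 1 / (1 + 17.783 + 0.24547) = 1/19.028 = 0.05255
[CO3²⁻] = α₂ × DIC = 0.05255 × 2.05 = 0.108 mmol/kg

[CO3²⁻] = 0.108 mmol/kg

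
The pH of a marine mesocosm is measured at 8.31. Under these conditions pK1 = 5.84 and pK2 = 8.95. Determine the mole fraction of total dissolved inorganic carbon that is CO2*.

α₀ = 0.00275

α₀ = 1 / (1 + K1/[H⁺] + K1K2/[H⁺]²) = 1 / (1 + 10^+2.47 + 10^+1.83)
   = 1 / (1 + 295.12 + 67.608) = 1/363.73 = 0.002749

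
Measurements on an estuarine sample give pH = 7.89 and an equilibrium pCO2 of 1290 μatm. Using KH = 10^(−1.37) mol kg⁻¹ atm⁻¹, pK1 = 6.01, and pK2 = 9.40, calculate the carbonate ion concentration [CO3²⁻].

[CO3²⁻] = 0.129 mmol/kg

[CO2*] = KH · pCO2 = 10^(−1.37) × 1290×10^-6 = 5.503×10^-5 mol/kg
α₀ = 1/(1 + K1/[H⁺] + K1K2/[H⁺]²) = 1/(1 + 10^+1.88 + 10^+0.37) = 0.01263
DIC = [CO2*]/α₀ = 5.503×10^-5 / 0.01263 = 4.358 mmol/kg
[CO3²⁻] = α₂·DIC; α₂ = 0.02960, so [CO3²⁻] = 0.02960 × 4.358 = 0.129 mmol/kg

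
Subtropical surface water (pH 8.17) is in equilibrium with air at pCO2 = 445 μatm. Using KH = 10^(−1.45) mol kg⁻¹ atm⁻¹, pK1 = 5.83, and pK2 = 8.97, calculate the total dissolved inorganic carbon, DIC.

[CO2*] = KH · pCO2 = 10^(−1.45) × 445×10^-6 = 1.579×10^-5 mol/kg
α₀ = 1/(1 + K1/[H⁺] + K1K2/[H⁺]²) = 1/(1 + 10^+2.34 + 10^+1.54) = 0.003930
DIC = [CO2*]/α₀ = 1.579×10^-5 / 0.003930 = 4.02 mmol/kg

DIC = 4.02 mmol/kg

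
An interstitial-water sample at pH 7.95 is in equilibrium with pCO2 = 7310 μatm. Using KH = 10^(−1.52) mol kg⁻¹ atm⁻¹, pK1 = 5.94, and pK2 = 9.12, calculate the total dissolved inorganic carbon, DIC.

[CO2*] = KH · pCO2 = 10^(−1.52) × 7310×10^-6 = 2.208×10^-4 mol/kg
α₀ = 1/(1 + K1/[H⁺] + K1K2/[H⁺]²) = 1/(1 + 10^+2.01 + 10^+0.84) = 0.009070
DIC = [CO2*]/α₀ = 2.208×10^-4 / 0.009070 = 24.3 mmol/kg

DIC = 24.3 mmol/kg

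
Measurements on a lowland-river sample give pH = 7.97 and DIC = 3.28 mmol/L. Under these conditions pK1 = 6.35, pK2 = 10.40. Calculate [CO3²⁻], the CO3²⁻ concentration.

[CO3²⁻] = 11.9 μmol/L

α₂ = 1 / (1 + [H⁺]/K2 + [H⁺]²/(K1K2)) = 1 / (1 + 10^+2.43 + 10^+0.81)
   = 1 / (1 + 269.15 + 6.4565) = 1/276.61 = 0.003615
[CO3²⁻] = α₂ × DIC = 0.003615 × 3.28 = 0.0119 mmol/L = 11.9 μmol/L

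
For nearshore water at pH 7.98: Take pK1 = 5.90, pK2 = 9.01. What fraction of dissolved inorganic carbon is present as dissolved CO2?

α₀ = 0.00755

α₀ = 1 / (1 + K1/[H⁺] + K1K2/[H⁺]²) = 1 / (1 + 10^+2.08 + 10^+1.05)
   = 1 / (1 + 120.23 + 11.220) = 1/132.45 = 0.007550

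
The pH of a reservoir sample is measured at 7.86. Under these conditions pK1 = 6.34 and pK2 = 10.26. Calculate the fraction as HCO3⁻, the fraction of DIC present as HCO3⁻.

α₁ = 0.967

α₁ = 1 / (1 + [H⁺]/K1 + K2/[H⁺]) = 1 / (1 + 10^-1.52 + 10^-2.40)
   = 1 / (1 + 0.030200 + 0.0039811) = 1/1.0342 = 0.9669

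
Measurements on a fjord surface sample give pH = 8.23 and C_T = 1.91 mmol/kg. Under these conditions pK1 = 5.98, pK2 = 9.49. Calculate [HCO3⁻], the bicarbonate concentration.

α₁ = 1 / (1 + [H⁺]/K1 + K2/[H⁺]) = 1 / (1 + 10^-2.25 + 10^-1.26)
   = 1 / (1 + 0.0056234 + 0.054954) = 1/1.0606 = 0.9429
[HCO3⁻] = α₁ × DIC = 0.9429 × 1.91 = 1.80 mmol/kg

[HCO3⁻] = 1.80 mmol/kg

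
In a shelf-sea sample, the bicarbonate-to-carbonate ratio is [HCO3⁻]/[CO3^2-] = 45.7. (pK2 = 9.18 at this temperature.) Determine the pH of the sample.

pH = 7.52

From K2 = [H⁺][CO3^2-]/[HCO3⁻]:  pH = pK2 − log₁₀([HCO3⁻]/[CO3^2-])
log₁₀(45.7) = +1.660
pH = 9.18 − (+1.660) = 7.52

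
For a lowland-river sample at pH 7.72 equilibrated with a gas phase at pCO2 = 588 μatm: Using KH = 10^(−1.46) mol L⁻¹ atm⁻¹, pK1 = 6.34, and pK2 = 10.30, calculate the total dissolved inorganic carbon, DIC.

[CO2*] = KH · pCO2 = 10^(−1.46) × 588×10^-6 = 2.039×10^-5 mol/L
α₀ = 1/(1 + K1/[H⁺] + K1K2/[H⁺]²) = 1/(1 + 10^+1.38 + 10^-1.20) = 0.03992
DIC = [CO2*]/α₀ = 2.039×10^-5 / 0.03992 = 0.511 mmol/L

DIC = 0.511 mmol/L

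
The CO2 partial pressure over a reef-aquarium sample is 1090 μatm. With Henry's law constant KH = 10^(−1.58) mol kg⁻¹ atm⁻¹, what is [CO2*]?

[CO2*] = 28.7 μmol/kg

KH = 10^(−1.58) = 2.630×10^-2 mol kg⁻¹ atm⁻¹
[CO2*] = KH · pCO2 = 2.630×10^-2 × 1090×10^-6 atm = 2.87×10^-5 mol/kg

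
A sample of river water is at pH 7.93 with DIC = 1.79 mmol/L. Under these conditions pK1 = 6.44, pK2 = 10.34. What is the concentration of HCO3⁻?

[HCO3⁻] = 1.73 mmol/L

α₁ = 1 / (1 + [H⁺]/K1 + K2/[H⁺]) = 1 / (1 + 10^-1.49 + 10^-2.41)
   = 1 / (1 + 0.032359 + 0.0038905) = 1/1.0362 = 0.9650
[HCO3⁻] = α₁ × DIC = 0.9650 × 1.79 = 1.73 mmol/L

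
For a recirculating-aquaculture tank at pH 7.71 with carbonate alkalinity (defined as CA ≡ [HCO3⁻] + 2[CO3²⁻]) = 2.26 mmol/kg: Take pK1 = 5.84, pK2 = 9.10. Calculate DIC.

DIC = 2.20 mmol/kg

CA = [HCO3⁻] + 2[CO3²⁻] = (α₁ + 2α₂)·DIC
At pH 7.71: [H⁺]/K1 = 10^-1.87 = 0.013490, K2/[H⁺] = 10^-1.39 = 0.040738
α₁ = 1/(1 + 0.013490 + 0.040738) = 1/1.0542 = 0.9486; α₂ = α₁·K2/[H⁺] = 0.03864
α₁ + 2α₂ = 1.0258
DIC = CA / (α₁ + 2α₂) = 2.26 / 1.0258 = 2.20 mmol/kg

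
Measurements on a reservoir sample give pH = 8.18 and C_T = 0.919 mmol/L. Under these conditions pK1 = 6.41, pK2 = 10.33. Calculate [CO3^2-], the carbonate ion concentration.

α₂ = 1 / (1 + [H⁺]/K2 + [H⁺]²/(K1K2)) = 1 / (1 + 10^+2.15 + 10^+0.38)
   = 1 / (1 + 141.25 + 2.3988) = 1/144.65 = 0.006913
[CO3²⁻] = α₂ × DIC = 0.006913 × 0.919 = 0.00635 mmol/L = 6.35 μmol/L

[CO3²⁻] = 6.35 μmol/L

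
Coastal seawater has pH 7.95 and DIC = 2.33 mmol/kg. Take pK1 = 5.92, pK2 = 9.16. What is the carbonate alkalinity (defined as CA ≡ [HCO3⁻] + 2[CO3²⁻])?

CA = [HCO3⁻] + 2[CO3²⁻] = (α₁ + 2α₂)·DIC
At pH 7.95: [H⁺]/K1 = 10^-2.03 = 0.0093325, K2/[H⁺] = 10^-1.21 = 0.061660
α₁ = 1/(1 + 0.0093325 + 0.061660) = 1/1.0710 = 0.9337; α₂ = α₁·K2/[H⁺] = 0.05757
α₁ + 2α₂ = 1.0489
CA = 1.0489 × 2.33 = 2.44 mmol/kg

CA = 2.44 mmol/kg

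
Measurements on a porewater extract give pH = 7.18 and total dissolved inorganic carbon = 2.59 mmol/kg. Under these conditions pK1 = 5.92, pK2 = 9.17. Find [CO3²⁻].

α₂ = 1 / (1 + [H⁺]/K2 + [H⁺]²/(K1K2)) = 1 / (1 + 10^+1.99 + 10^+0.73)
   = 1 / (1 + 97.724 + 5.3703) = 1/104.09 = 0.009607
[CO3²⁻] = α₂ × DIC = 0.009607 × 2.59 = 0.0249 mmol/kg

[CO3²⁻] = 0.0249 mmol/kg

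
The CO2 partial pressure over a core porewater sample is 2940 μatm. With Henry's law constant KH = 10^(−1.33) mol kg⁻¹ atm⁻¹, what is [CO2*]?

KH = 10^(−1.33) = 4.677×10^-2 mol kg⁻¹ atm⁻¹
[CO2*] = KH · pCO2 = 4.677×10^-2 × 2940×10^-6 atm = 1.38×10^-4 mol/kg

[CO2*] = 138 μmol/kg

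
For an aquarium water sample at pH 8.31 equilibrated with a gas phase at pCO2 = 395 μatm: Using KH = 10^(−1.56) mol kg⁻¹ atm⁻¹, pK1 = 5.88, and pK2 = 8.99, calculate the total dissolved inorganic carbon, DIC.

DIC = 3.55 mmol/kg

[CO2*] = KH · pCO2 = 10^(−1.56) × 395×10^-6 = 1.088×10^-5 mol/kg
α₀ = 1/(1 + K1/[H⁺] + K1K2/[H⁺]²) = 1/(1 + 10^+2.43 + 10^+1.75) = 0.003064
DIC = [CO2*]/α₀ = 1.088×10^-5 / 0.003064 = 3.55 mmol/kg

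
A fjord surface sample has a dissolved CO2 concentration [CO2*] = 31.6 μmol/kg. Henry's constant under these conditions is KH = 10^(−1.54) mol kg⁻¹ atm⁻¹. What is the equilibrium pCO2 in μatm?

pCO2 = 1100 μatm

KH = 10^(−1.54) = 2.884×10^-2 mol kg⁻¹ atm⁻¹
pCO2 = [CO2*]/KH = 31.6×10^-6 / 2.884×10^-2 = 1.10×10^-3 atm = 1100 μatm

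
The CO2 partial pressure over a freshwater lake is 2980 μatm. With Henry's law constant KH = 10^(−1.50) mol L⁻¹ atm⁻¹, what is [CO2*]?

[CO2*] = 94.2 μmol/L

KH = 10^(−1.50) = 3.162×10^-2 mol L⁻¹ atm⁻¹
[CO2*] = KH · pCO2 = 3.162×10^-2 × 2980×10^-6 atm = 9.42×10^-5 mol/L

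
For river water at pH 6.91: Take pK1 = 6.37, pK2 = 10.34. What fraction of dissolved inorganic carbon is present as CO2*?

α₀ = 1 / (1 + K1/[H⁺] + K1K2/[H⁺]²) = 1 / (1 + 10^+0.54 + 10^-2.89)
   = 1 / (1 + 3.4674 + 0.0012882) = 1/4.4687 = 0.2238

α₀ = 0.224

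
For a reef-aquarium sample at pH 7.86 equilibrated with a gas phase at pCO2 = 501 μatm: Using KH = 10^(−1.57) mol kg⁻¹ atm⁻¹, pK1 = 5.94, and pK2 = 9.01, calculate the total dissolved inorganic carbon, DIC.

[CO2*] = KH · pCO2 = 10^(−1.57) × 501×10^-6 = 1.348×10^-5 mol/kg
α₀ = 1/(1 + K1/[H⁺] + K1K2/[H⁺]²) = 1/(1 + 10^+1.92 + 10^+0.77) = 0.01110
DIC = [CO2*]/α₀ = 1.348×10^-5 / 0.01110 = 1.21 mmol/kg

DIC = 1.21 mmol/kg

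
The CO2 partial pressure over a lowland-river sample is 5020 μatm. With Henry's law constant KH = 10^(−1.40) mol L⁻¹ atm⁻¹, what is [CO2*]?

[CO2*] = 200 μmol/L

KH = 10^(−1.40) = 3.981×10^-2 mol L⁻¹ atm⁻¹
[CO2*] = KH · pCO2 = 3.981×10^-2 × 5020×10^-6 atm = 2.00×10^-4 mol/L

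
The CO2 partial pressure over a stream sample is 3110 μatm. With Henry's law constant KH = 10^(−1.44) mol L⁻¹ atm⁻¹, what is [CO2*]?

KH = 10^(−1.44) = 3.631×10^-2 mol L⁻¹ atm⁻¹
[CO2*] = KH · pCO2 = 3.631×10^-2 × 3110×10^-6 atm = 1.13×10^-4 mol/L

[CO2*] = 113 μmol/L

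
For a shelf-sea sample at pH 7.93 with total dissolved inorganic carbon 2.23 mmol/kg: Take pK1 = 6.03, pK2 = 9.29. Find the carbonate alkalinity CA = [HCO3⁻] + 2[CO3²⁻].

CA = [HCO3⁻] + 2[CO3²⁻] = (α₁ + 2α₂)·DIC
At pH 7.93: [H⁺]/K1 = 10^-1.90 = 0.012589, K2/[H⁺] = 10^-1.36 = 0.043652
α₁ = 1/(1 + 0.012589 + 0.043652) = 1/1.0562 = 0.9468; α₂ = α₁·K2/[H⁺] = 0.04133
α₁ + 2α₂ = 1.0294
CA = 1.0294 × 2.23 = 2.30 mmol/kg

CA = 2.30 mmol/kg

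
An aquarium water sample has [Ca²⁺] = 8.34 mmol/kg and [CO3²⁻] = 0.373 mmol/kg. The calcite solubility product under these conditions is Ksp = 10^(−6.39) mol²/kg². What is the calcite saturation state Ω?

Ksp = 10^(−6.39) = 4.074×10^-7
Ω = [Ca²⁺][CO3²⁻]/Ksp = (8.34×10^-3)(0.373×10^-3) / 4.074×10^-7 = 7.64

Ω = 7.64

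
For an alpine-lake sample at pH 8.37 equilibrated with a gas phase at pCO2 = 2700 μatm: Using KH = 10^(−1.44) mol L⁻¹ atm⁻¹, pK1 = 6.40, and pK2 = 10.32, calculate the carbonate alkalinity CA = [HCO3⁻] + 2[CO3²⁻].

[CO2*] = KH · pCO2 = 10^(−1.44) × 2700×10^-6 = 9.803×10^-5 mol/L
α₀ = 1/(1 + K1/[H⁺] + K1K2/[H⁺]²) = 1/(1 + 10^+1.97 + 10^+0.02) = 0.01049
DIC = [CO2*]/α₀ = 9.803×10^-5 / 0.01049 = 9.349 mmol/L
CA = (α₁ + 2α₂)·DIC = (0.9785 + 2×0.01098) × 9.349 = 9.35 mmol/L

CA = 9.35 mmol/L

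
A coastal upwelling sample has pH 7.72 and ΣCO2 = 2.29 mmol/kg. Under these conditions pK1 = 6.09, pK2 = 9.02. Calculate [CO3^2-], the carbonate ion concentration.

[CO3²⁻] = 0.107 mmol/kg

α₂ = 1 / (1 + [H⁺]/K2 + [H⁺]²/(K1K2)) = 1 / (1 + 10^+1.30 + 10^-0.33)
   = 1 / (1 + 19.953 + 0.46774) = 1/21.420 = 0.04668
[CO3²⁻] = α₂ × DIC = 0.04668 × 2.29 = 0.107 mmol/kg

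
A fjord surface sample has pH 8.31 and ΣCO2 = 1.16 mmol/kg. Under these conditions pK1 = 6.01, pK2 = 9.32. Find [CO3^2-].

α₂ = 1 / (1 + [H⁺]/K2 + [H⁺]²/(K1K2)) = 1 / (1 + 10^+1.01 + 10^-1.29)
   = 1 / (1 + 10.233 + 0.051286) = 1/11.284 = 0.08862
[CO3²⁻] = α₂ × DIC = 0.08862 × 1.16 = 0.103 mmol/kg

[CO3²⁻] = 0.103 mmol/kg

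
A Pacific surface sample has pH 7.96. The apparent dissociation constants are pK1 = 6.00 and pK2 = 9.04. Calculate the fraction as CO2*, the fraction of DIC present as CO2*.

α₀ = 1 / (1 + K1/[H⁺] + K1K2/[H⁺]²) = 1 / (1 + 10^+1.96 + 10^+0.88)
   = 1 / (1 + 91.201 + 7.5858) = 1/99.787 = 0.01002

α₀ = 0.0100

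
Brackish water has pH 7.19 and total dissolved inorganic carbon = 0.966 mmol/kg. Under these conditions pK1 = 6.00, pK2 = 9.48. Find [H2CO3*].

α₀ = 1 / (1 + K1/[H⁺] + K1K2/[H⁺]²) = 1 / (1 + 10^+1.19 + 10^-1.10)
   = 1 / (1 + 15.488 + 0.079433) = 1/16.568 = 0.06036
[CO2*] = α₀ × DIC = 0.06036 × 0.966 = 0.0583 mmol/kg

[CO2*] = 0.0583 mmol/kg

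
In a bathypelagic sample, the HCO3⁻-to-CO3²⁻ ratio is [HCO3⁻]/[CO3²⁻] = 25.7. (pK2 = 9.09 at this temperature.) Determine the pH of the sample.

From K2 = [H⁺][CO3²⁻]/[HCO3⁻]:  pH = pK2 − log₁₀([HCO3⁻]/[CO3²⁻])
log₁₀(25.7) = +1.410
pH = 9.09 − (+1.410) = 7.68

pH = 7.68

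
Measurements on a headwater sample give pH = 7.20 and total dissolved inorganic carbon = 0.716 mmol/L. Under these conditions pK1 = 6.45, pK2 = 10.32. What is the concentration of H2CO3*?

α₀ = 1 / (1 + K1/[H⁺] + K1K2/[H⁺]²) = 1 / (1 + 10^+0.75 + 10^-2.37)
   = 1 / (1 + 5.6234 + 0.0042658) = 1/6.6277 = 0.1509
[CO2*] = α₀ × DIC = 0.1509 × 0.716 = 0.108 mmol/L

[CO2*] = 0.108 mmol/L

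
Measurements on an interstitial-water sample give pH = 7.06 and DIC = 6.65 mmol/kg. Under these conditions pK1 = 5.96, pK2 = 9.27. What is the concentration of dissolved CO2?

[CO2*] = 0.487 mmol/kg

α₀ = 1 / (1 + K1/[H⁺] + K1K2/[H⁺]²) = 1 / (1 + 10^+1.10 + 10^-1.11)
   = 1 / (1 + 12.589 + 0.077625) = 1/13.667 = 0.07317
[CO2*] = α₀ × DIC = 0.07317 × 6.65 = 0.487 mmol/kg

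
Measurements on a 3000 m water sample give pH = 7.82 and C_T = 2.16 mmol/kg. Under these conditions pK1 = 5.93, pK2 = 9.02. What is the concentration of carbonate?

[CO3²⁻] = 0.127 mmol/kg

α₂ = 1 / (1 + [H⁺]/K2 + [H⁺]²/(K1K2)) = 1 / (1 + 10^+1.20 + 10^-0.69)
   = 1 / (1 + 15.849 + 0.20417) = 1/17.053 = 0.05864
[CO3²⁻] = α₂ × DIC = 0.05864 × 2.16 = 0.127 mmol/kg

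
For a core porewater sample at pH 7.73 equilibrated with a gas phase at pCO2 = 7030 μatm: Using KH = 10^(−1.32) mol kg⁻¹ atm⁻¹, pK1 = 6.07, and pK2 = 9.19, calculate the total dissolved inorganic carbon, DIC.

[CO2*] = KH · pCO2 = 10^(−1.32) × 7030×10^-6 = 3.365×10^-4 mol/kg
α₀ = 1/(1 + K1/[H⁺] + K1K2/[H⁺]²) = 1/(1 + 10^+1.66 + 10^+0.20) = 0.02071
DIC = [CO2*]/α₀ = 3.365×10^-4 / 0.02071 = 16.2 mmol/kg

DIC = 16.2 mmol/kg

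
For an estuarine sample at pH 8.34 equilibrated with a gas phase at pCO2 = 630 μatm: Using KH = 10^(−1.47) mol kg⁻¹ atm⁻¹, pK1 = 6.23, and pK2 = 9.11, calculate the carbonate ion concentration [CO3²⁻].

[CO2*] = KH · pCO2 = 10^(−1.47) × 630×10^-6 = 2.135×10^-5 mol/kg
α₀ = 1/(1 + K1/[H⁺] + K1K2/[H⁺]²) = 1/(1 + 10^+2.11 + 10^+1.34) = 0.006592
DIC = [CO2*]/α₀ = 2.135×10^-5 / 0.006592 = 3.238 mmol/kg
[CO3²⁻] = α₂·DIC; α₂ = 0.1442, so [CO3²⁻] = 0.1442 × 3.238 = 0.467 mmol/kg

[CO3²⁻] = 0.467 mmol/kg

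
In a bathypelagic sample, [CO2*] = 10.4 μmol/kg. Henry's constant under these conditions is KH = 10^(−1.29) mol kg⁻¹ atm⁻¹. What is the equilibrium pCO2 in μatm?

pCO2 = 203 μatm

KH = 10^(−1.29) = 5.129×10^-2 mol kg⁻¹ atm⁻¹
pCO2 = [CO2*]/KH = 10.4×10^-6 / 5.129×10^-2 = 2.03×10^-4 atm = 203 μatm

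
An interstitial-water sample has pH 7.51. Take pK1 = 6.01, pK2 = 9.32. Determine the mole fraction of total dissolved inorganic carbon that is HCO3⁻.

α₁ = 1 / (1 + [H⁺]/K1 + K2/[H⁺]) = 1 / (1 + 10^-1.50 + 10^-1.81)
   = 1 / (1 + 0.031623 + 0.015488) = 1/1.0471 = 0.9550

α₁ = 0.955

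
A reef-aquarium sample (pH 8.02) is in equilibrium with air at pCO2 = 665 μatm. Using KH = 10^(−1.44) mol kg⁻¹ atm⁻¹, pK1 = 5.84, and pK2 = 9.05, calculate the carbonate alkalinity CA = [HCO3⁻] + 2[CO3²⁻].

[CO2*] = KH · pCO2 = 10^(−1.44) × 665×10^-6 = 2.414×10^-5 mol/kg
α₀ = 1/(1 + K1/[H⁺] + K1K2/[H⁺]²) = 1/(1 + 10^+2.18 + 10^+1.15) = 0.006007
DIC = [CO2*]/α₀ = 2.414×10^-5 / 0.006007 = 4.020 mmol/kg
CA = (α₁ + 2α₂)·DIC = (0.9091 + 2×0.08485) × 4.020 = 4.34 mmol/kg

CA = 4.34 mmol/kg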